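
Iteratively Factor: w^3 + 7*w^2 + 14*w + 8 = (w + 1)*(w^2 + 6*w + 8) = (w + 1)*(w + 4)*(w + 2)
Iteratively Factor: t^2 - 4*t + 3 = (t - 3)*(t - 1)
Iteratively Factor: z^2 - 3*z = (z)*(z - 3)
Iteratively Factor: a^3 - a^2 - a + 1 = (a - 1)*(a^2 - 1) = (a - 1)^2*(a + 1)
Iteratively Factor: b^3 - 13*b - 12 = (b + 3)*(b^2 - 3*b - 4) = (b - 4)*(b + 3)*(b + 1)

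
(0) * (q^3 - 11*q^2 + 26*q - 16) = 0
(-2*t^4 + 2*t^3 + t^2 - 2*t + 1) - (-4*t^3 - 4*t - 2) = -2*t^4 + 6*t^3 + t^2 + 2*t + 3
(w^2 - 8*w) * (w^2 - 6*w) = w^4 - 14*w^3 + 48*w^2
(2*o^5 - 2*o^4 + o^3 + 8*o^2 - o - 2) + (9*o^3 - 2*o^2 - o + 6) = 2*o^5 - 2*o^4 + 10*o^3 + 6*o^2 - 2*o + 4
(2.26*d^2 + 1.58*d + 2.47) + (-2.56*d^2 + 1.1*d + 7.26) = -0.3*d^2 + 2.68*d + 9.73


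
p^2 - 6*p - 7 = (p - 7)*(p + 1)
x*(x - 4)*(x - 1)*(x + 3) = x^4 - 2*x^3 - 11*x^2 + 12*x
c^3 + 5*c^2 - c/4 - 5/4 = (c - 1/2)*(c + 1/2)*(c + 5)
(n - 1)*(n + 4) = n^2 + 3*n - 4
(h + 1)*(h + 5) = h^2 + 6*h + 5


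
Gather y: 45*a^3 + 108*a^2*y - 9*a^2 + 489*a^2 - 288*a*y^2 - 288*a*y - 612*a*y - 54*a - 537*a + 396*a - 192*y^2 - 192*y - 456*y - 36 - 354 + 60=45*a^3 + 480*a^2 - 195*a + y^2*(-288*a - 192) + y*(108*a^2 - 900*a - 648) - 330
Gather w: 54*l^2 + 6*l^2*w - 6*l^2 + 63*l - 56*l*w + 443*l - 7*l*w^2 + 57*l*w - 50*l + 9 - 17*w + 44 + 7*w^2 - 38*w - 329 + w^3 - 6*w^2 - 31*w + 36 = 48*l^2 + 456*l + w^3 + w^2*(1 - 7*l) + w*(6*l^2 + l - 86) - 240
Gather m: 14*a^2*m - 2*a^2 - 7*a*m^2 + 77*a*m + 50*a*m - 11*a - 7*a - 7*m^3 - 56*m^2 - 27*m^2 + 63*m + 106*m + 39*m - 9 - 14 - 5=-2*a^2 - 18*a - 7*m^3 + m^2*(-7*a - 83) + m*(14*a^2 + 127*a + 208) - 28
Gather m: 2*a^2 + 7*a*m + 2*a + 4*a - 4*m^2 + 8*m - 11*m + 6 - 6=2*a^2 + 6*a - 4*m^2 + m*(7*a - 3)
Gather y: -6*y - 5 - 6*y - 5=-12*y - 10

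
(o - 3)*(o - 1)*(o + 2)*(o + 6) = o^4 + 4*o^3 - 17*o^2 - 24*o + 36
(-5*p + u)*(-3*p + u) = 15*p^2 - 8*p*u + u^2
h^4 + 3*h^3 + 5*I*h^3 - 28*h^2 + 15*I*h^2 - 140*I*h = h*(h - 4)*(h + 7)*(h + 5*I)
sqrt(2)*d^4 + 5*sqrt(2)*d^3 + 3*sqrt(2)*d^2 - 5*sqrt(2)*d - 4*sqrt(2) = (d - 1)*(d + 1)*(d + 4)*(sqrt(2)*d + sqrt(2))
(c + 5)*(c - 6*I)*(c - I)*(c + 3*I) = c^4 + 5*c^3 - 4*I*c^3 + 15*c^2 - 20*I*c^2 + 75*c - 18*I*c - 90*I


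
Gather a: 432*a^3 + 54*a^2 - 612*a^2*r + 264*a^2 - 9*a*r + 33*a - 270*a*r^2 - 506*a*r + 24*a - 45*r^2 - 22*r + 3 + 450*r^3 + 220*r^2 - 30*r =432*a^3 + a^2*(318 - 612*r) + a*(-270*r^2 - 515*r + 57) + 450*r^3 + 175*r^2 - 52*r + 3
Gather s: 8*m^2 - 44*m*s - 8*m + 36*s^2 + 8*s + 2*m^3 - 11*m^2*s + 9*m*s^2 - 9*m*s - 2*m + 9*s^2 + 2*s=2*m^3 + 8*m^2 - 10*m + s^2*(9*m + 45) + s*(-11*m^2 - 53*m + 10)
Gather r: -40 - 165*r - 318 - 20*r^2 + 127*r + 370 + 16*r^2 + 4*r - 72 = -4*r^2 - 34*r - 60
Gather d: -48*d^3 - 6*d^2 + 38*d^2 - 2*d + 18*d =-48*d^3 + 32*d^2 + 16*d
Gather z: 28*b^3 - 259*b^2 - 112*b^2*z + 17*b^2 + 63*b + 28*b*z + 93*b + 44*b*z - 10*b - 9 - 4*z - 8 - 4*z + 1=28*b^3 - 242*b^2 + 146*b + z*(-112*b^2 + 72*b - 8) - 16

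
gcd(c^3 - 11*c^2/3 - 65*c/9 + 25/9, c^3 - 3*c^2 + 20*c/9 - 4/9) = c - 1/3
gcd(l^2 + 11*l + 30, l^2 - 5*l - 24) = 1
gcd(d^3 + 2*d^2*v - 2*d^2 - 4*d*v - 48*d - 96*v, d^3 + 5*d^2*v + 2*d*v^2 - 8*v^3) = d + 2*v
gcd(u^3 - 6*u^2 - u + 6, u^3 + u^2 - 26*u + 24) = u - 1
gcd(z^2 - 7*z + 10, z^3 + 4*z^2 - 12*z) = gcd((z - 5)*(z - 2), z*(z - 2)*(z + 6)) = z - 2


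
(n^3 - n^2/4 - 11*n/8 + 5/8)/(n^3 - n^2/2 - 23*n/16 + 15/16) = 2*(2*n - 1)/(4*n - 3)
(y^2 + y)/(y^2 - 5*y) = (y + 1)/(y - 5)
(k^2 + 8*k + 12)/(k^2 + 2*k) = (k + 6)/k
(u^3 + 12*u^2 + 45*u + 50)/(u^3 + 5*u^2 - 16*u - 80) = (u^2 + 7*u + 10)/(u^2 - 16)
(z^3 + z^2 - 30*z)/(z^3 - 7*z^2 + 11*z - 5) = z*(z + 6)/(z^2 - 2*z + 1)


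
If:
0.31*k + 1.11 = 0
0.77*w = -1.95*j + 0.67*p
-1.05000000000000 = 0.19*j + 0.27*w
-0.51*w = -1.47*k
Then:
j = 9.14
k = -3.58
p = 14.74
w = -10.32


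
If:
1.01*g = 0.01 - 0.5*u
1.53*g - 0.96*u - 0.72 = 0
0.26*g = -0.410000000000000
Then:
No Solution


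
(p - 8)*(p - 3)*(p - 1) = p^3 - 12*p^2 + 35*p - 24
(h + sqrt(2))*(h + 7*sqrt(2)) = h^2 + 8*sqrt(2)*h + 14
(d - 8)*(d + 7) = d^2 - d - 56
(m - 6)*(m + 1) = m^2 - 5*m - 6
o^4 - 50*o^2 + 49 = (o - 7)*(o - 1)*(o + 1)*(o + 7)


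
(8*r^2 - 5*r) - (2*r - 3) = 8*r^2 - 7*r + 3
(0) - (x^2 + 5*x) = -x^2 - 5*x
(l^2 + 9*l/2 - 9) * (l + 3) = l^3 + 15*l^2/2 + 9*l/2 - 27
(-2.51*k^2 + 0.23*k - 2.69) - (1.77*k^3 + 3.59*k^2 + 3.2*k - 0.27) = -1.77*k^3 - 6.1*k^2 - 2.97*k - 2.42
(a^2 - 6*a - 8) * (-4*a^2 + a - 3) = -4*a^4 + 25*a^3 + 23*a^2 + 10*a + 24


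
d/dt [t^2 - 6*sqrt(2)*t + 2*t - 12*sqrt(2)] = 2*t - 6*sqrt(2) + 2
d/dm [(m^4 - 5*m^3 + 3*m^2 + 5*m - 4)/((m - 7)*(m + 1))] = (2*m^3 - 27*m^2 + 84*m - 59)/(m^2 - 14*m + 49)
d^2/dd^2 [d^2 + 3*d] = 2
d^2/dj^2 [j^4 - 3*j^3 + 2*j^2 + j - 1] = 12*j^2 - 18*j + 4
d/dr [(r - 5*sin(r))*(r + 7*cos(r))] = -(r - 5*sin(r))*(7*sin(r) - 1) - (r + 7*cos(r))*(5*cos(r) - 1)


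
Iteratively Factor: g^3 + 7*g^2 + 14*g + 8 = (g + 4)*(g^2 + 3*g + 2) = (g + 1)*(g + 4)*(g + 2)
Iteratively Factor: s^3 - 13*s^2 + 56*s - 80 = (s - 4)*(s^2 - 9*s + 20) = (s - 4)^2*(s - 5)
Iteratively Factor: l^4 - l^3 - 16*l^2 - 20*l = (l - 5)*(l^3 + 4*l^2 + 4*l) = (l - 5)*(l + 2)*(l^2 + 2*l) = l*(l - 5)*(l + 2)*(l + 2)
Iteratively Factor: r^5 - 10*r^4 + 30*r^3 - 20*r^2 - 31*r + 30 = (r + 1)*(r^4 - 11*r^3 + 41*r^2 - 61*r + 30) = (r - 1)*(r + 1)*(r^3 - 10*r^2 + 31*r - 30) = (r - 2)*(r - 1)*(r + 1)*(r^2 - 8*r + 15) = (r - 3)*(r - 2)*(r - 1)*(r + 1)*(r - 5)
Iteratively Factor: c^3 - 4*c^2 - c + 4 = (c + 1)*(c^2 - 5*c + 4) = (c - 4)*(c + 1)*(c - 1)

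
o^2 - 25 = (o - 5)*(o + 5)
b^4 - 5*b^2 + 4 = (b - 2)*(b - 1)*(b + 1)*(b + 2)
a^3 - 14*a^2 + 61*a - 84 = (a - 7)*(a - 4)*(a - 3)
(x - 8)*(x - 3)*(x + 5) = x^3 - 6*x^2 - 31*x + 120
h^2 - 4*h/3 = h*(h - 4/3)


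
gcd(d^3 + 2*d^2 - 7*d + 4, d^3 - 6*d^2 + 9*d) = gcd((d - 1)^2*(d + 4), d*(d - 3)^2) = 1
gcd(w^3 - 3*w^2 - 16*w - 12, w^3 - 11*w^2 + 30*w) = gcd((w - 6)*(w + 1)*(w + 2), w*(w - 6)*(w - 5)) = w - 6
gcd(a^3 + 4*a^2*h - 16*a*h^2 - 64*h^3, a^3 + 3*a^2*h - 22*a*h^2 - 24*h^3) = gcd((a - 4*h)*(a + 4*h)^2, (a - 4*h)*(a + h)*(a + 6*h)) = a - 4*h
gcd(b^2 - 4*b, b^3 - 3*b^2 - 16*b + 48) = b - 4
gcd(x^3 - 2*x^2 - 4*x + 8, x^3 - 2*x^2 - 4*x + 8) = x^3 - 2*x^2 - 4*x + 8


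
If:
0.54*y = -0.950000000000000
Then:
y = -1.76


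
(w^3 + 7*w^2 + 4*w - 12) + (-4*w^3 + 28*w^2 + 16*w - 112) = -3*w^3 + 35*w^2 + 20*w - 124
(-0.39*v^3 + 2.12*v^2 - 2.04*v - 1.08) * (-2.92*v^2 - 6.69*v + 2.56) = 1.1388*v^5 - 3.5813*v^4 - 9.2244*v^3 + 22.2284*v^2 + 2.0028*v - 2.7648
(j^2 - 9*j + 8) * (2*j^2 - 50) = 2*j^4 - 18*j^3 - 34*j^2 + 450*j - 400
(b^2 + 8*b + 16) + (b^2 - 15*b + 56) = 2*b^2 - 7*b + 72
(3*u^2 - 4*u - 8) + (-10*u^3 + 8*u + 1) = -10*u^3 + 3*u^2 + 4*u - 7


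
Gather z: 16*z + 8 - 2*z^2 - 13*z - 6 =-2*z^2 + 3*z + 2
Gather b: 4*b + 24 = 4*b + 24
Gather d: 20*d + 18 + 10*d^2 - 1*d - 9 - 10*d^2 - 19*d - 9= 0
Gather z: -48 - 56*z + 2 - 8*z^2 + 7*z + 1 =-8*z^2 - 49*z - 45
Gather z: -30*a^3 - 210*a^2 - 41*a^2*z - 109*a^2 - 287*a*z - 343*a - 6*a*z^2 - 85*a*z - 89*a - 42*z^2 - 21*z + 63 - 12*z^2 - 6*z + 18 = -30*a^3 - 319*a^2 - 432*a + z^2*(-6*a - 54) + z*(-41*a^2 - 372*a - 27) + 81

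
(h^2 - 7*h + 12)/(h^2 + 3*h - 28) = (h - 3)/(h + 7)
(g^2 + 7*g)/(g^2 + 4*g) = (g + 7)/(g + 4)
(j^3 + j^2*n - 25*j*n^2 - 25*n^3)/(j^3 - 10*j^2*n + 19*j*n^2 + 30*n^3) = (j + 5*n)/(j - 6*n)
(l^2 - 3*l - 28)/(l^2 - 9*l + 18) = (l^2 - 3*l - 28)/(l^2 - 9*l + 18)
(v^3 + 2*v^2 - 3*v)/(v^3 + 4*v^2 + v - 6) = v/(v + 2)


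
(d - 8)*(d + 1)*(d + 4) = d^3 - 3*d^2 - 36*d - 32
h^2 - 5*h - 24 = (h - 8)*(h + 3)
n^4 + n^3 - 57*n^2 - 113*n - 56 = (n - 8)*(n + 1)^2*(n + 7)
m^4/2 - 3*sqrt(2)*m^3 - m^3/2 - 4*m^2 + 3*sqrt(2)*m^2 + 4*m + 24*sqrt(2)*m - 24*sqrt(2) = (m/2 + sqrt(2))*(m - 1)*(m - 6*sqrt(2))*(m - 2*sqrt(2))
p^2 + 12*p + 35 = (p + 5)*(p + 7)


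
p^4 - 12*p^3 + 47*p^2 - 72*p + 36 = (p - 6)*(p - 3)*(p - 2)*(p - 1)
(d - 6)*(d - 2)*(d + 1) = d^3 - 7*d^2 + 4*d + 12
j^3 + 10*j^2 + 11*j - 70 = (j - 2)*(j + 5)*(j + 7)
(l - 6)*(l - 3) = l^2 - 9*l + 18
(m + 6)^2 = m^2 + 12*m + 36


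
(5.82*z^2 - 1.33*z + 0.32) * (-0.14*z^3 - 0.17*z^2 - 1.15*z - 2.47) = -0.8148*z^5 - 0.8032*z^4 - 6.5117*z^3 - 12.9003*z^2 + 2.9171*z - 0.7904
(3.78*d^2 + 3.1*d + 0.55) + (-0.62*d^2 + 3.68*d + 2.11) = 3.16*d^2 + 6.78*d + 2.66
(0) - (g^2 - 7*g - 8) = -g^2 + 7*g + 8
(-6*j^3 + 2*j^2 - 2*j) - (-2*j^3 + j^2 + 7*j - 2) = -4*j^3 + j^2 - 9*j + 2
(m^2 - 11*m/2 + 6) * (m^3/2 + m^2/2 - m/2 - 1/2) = m^5/2 - 9*m^4/4 - m^3/4 + 21*m^2/4 - m/4 - 3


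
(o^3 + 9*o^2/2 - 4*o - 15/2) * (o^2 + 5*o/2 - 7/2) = o^5 + 7*o^4 + 15*o^3/4 - 133*o^2/4 - 19*o/4 + 105/4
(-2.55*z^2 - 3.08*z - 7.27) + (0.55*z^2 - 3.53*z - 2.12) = -2.0*z^2 - 6.61*z - 9.39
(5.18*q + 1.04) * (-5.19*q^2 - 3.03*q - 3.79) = -26.8842*q^3 - 21.093*q^2 - 22.7834*q - 3.9416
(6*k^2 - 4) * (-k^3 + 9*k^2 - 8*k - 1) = -6*k^5 + 54*k^4 - 44*k^3 - 42*k^2 + 32*k + 4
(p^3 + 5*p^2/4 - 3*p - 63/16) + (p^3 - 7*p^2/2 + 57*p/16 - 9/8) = 2*p^3 - 9*p^2/4 + 9*p/16 - 81/16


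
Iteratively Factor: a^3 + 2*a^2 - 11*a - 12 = (a + 4)*(a^2 - 2*a - 3) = (a - 3)*(a + 4)*(a + 1)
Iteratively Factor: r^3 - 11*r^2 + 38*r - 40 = (r - 2)*(r^2 - 9*r + 20) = (r - 4)*(r - 2)*(r - 5)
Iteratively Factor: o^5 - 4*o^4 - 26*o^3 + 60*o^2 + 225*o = (o - 5)*(o^4 + o^3 - 21*o^2 - 45*o) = (o - 5)^2*(o^3 + 6*o^2 + 9*o) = o*(o - 5)^2*(o^2 + 6*o + 9) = o*(o - 5)^2*(o + 3)*(o + 3)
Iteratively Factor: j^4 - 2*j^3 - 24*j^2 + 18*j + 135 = (j - 3)*(j^3 + j^2 - 21*j - 45) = (j - 3)*(j + 3)*(j^2 - 2*j - 15) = (j - 5)*(j - 3)*(j + 3)*(j + 3)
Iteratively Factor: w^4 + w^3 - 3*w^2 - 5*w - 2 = (w + 1)*(w^3 - 3*w - 2) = (w - 2)*(w + 1)*(w^2 + 2*w + 1) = (w - 2)*(w + 1)^2*(w + 1)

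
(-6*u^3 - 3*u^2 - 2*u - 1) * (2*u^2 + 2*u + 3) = -12*u^5 - 18*u^4 - 28*u^3 - 15*u^2 - 8*u - 3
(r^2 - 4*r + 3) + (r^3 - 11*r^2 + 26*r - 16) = r^3 - 10*r^2 + 22*r - 13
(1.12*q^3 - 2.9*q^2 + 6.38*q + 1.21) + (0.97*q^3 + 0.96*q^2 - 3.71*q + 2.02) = 2.09*q^3 - 1.94*q^2 + 2.67*q + 3.23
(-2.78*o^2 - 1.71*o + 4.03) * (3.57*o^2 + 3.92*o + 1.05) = -9.9246*o^4 - 17.0023*o^3 + 4.7649*o^2 + 14.0021*o + 4.2315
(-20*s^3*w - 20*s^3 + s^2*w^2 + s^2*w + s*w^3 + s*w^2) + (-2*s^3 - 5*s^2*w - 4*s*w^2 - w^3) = -20*s^3*w - 22*s^3 + s^2*w^2 - 4*s^2*w + s*w^3 - 3*s*w^2 - w^3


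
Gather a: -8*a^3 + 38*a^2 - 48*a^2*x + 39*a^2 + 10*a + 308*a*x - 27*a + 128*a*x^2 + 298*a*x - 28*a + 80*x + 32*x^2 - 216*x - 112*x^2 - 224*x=-8*a^3 + a^2*(77 - 48*x) + a*(128*x^2 + 606*x - 45) - 80*x^2 - 360*x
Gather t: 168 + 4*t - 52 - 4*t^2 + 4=-4*t^2 + 4*t + 120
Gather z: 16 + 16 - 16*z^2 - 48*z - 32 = -16*z^2 - 48*z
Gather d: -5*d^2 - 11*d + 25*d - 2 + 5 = -5*d^2 + 14*d + 3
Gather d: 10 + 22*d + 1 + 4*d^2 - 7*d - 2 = 4*d^2 + 15*d + 9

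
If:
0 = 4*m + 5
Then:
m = -5/4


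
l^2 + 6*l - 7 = (l - 1)*(l + 7)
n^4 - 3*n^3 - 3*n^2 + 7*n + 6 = (n - 3)*(n - 2)*(n + 1)^2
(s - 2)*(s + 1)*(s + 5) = s^3 + 4*s^2 - 7*s - 10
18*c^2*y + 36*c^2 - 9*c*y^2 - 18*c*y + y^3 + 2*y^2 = (-6*c + y)*(-3*c + y)*(y + 2)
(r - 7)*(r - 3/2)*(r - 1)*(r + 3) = r^4 - 13*r^3/2 - 19*r^2/2 + 93*r/2 - 63/2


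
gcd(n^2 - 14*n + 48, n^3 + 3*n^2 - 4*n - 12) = 1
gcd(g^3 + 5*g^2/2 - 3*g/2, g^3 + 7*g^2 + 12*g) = g^2 + 3*g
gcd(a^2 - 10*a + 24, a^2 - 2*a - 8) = a - 4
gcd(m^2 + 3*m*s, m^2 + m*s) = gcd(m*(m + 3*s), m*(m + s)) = m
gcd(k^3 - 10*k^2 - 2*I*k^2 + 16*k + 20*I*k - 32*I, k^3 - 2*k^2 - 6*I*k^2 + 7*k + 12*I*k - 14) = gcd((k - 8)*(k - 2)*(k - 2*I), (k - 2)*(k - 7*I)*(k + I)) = k - 2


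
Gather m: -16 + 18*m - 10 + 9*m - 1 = 27*m - 27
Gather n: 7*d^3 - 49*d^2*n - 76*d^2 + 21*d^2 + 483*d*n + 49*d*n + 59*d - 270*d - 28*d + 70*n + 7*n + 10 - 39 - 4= 7*d^3 - 55*d^2 - 239*d + n*(-49*d^2 + 532*d + 77) - 33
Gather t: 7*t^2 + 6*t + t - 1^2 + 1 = 7*t^2 + 7*t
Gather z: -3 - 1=-4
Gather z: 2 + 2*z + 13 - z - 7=z + 8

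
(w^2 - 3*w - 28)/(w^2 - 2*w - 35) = (w + 4)/(w + 5)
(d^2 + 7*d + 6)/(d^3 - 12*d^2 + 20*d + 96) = (d^2 + 7*d + 6)/(d^3 - 12*d^2 + 20*d + 96)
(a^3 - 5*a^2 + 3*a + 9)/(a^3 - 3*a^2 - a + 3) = (a - 3)/(a - 1)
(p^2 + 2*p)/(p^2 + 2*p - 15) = p*(p + 2)/(p^2 + 2*p - 15)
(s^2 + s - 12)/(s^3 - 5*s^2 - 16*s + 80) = (s - 3)/(s^2 - 9*s + 20)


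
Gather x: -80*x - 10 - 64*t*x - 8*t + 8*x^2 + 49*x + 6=-8*t + 8*x^2 + x*(-64*t - 31) - 4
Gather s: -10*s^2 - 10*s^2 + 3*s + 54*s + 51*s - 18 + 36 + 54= -20*s^2 + 108*s + 72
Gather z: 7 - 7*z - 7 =-7*z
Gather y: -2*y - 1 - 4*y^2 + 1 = -4*y^2 - 2*y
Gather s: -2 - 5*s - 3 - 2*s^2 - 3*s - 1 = -2*s^2 - 8*s - 6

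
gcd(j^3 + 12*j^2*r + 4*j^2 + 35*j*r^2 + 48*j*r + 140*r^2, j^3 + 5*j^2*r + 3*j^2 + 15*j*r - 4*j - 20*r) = j^2 + 5*j*r + 4*j + 20*r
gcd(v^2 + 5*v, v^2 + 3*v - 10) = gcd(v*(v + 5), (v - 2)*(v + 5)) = v + 5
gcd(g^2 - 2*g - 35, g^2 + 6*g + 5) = g + 5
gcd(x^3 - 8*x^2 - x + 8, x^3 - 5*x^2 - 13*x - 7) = x + 1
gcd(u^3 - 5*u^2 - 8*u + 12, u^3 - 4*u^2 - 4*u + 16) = u + 2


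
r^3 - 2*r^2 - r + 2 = (r - 2)*(r - 1)*(r + 1)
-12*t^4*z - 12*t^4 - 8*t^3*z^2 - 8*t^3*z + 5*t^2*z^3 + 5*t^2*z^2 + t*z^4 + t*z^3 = (-2*t + z)*(t + z)*(6*t + z)*(t*z + t)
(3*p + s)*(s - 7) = 3*p*s - 21*p + s^2 - 7*s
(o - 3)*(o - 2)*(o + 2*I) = o^3 - 5*o^2 + 2*I*o^2 + 6*o - 10*I*o + 12*I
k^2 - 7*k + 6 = (k - 6)*(k - 1)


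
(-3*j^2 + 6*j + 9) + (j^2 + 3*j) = -2*j^2 + 9*j + 9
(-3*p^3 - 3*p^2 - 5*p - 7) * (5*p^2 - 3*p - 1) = -15*p^5 - 6*p^4 - 13*p^3 - 17*p^2 + 26*p + 7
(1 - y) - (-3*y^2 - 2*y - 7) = 3*y^2 + y + 8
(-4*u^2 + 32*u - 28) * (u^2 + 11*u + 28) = -4*u^4 - 12*u^3 + 212*u^2 + 588*u - 784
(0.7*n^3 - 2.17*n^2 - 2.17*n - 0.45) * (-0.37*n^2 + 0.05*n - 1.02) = -0.259*n^5 + 0.8379*n^4 - 0.0196000000000001*n^3 + 2.2714*n^2 + 2.1909*n + 0.459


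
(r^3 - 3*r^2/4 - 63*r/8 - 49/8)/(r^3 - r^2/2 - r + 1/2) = (8*r^2 - 14*r - 49)/(4*(2*r^2 - 3*r + 1))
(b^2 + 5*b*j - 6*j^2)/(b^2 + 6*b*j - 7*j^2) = (b + 6*j)/(b + 7*j)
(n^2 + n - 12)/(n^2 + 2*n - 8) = (n - 3)/(n - 2)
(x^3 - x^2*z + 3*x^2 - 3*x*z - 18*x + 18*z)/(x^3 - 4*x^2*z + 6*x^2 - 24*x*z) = (x^2 - x*z - 3*x + 3*z)/(x*(x - 4*z))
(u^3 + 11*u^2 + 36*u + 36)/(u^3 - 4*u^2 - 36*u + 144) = (u^2 + 5*u + 6)/(u^2 - 10*u + 24)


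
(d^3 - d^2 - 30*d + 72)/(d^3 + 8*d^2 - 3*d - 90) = (d - 4)/(d + 5)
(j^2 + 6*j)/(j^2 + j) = (j + 6)/(j + 1)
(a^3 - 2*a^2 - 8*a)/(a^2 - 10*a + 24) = a*(a + 2)/(a - 6)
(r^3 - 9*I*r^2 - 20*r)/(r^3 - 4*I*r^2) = (r - 5*I)/r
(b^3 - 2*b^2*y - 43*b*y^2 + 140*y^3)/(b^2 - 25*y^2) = (b^2 + 3*b*y - 28*y^2)/(b + 5*y)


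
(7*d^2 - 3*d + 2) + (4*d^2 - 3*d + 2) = 11*d^2 - 6*d + 4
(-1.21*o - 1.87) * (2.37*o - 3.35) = -2.8677*o^2 - 0.378400000000001*o + 6.2645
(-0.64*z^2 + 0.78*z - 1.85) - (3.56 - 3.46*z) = -0.64*z^2 + 4.24*z - 5.41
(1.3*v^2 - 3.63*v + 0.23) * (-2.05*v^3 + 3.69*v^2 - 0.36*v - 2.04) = -2.665*v^5 + 12.2385*v^4 - 14.3342*v^3 - 0.4965*v^2 + 7.3224*v - 0.4692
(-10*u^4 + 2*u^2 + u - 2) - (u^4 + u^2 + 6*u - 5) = -11*u^4 + u^2 - 5*u + 3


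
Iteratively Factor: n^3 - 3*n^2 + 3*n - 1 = (n - 1)*(n^2 - 2*n + 1) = (n - 1)^2*(n - 1)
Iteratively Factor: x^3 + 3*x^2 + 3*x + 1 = (x + 1)*(x^2 + 2*x + 1) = (x + 1)^2*(x + 1)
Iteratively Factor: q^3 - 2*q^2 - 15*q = (q + 3)*(q^2 - 5*q) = (q - 5)*(q + 3)*(q)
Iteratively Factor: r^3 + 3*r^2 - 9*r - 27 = (r - 3)*(r^2 + 6*r + 9) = (r - 3)*(r + 3)*(r + 3)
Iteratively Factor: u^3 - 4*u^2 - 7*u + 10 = (u - 5)*(u^2 + u - 2) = (u - 5)*(u - 1)*(u + 2)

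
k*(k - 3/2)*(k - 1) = k^3 - 5*k^2/2 + 3*k/2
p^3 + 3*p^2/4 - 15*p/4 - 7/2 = (p - 2)*(p + 1)*(p + 7/4)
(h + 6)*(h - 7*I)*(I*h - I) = I*h^3 + 7*h^2 + 5*I*h^2 + 35*h - 6*I*h - 42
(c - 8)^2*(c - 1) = c^3 - 17*c^2 + 80*c - 64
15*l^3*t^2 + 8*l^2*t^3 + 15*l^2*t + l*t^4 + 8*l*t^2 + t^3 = t*(3*l + t)*(5*l + t)*(l*t + 1)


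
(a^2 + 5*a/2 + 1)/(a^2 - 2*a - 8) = (a + 1/2)/(a - 4)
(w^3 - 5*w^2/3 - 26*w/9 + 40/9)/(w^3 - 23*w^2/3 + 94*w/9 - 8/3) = (3*w^2 - w - 10)/(3*w^2 - 19*w + 6)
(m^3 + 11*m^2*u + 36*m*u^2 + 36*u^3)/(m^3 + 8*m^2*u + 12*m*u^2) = (m + 3*u)/m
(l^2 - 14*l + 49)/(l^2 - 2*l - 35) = (l - 7)/(l + 5)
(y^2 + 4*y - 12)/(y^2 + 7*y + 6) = (y - 2)/(y + 1)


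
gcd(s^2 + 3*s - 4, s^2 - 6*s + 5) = s - 1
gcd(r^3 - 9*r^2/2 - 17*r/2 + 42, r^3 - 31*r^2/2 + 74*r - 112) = r^2 - 15*r/2 + 14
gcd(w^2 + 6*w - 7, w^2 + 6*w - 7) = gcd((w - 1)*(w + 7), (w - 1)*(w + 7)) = w^2 + 6*w - 7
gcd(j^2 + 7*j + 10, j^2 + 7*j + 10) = j^2 + 7*j + 10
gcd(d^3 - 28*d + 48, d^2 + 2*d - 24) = d^2 + 2*d - 24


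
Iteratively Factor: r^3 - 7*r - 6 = (r + 1)*(r^2 - r - 6) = (r - 3)*(r + 1)*(r + 2)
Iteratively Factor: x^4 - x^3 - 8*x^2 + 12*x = (x)*(x^3 - x^2 - 8*x + 12) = x*(x + 3)*(x^2 - 4*x + 4) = x*(x - 2)*(x + 3)*(x - 2)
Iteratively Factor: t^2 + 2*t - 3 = (t - 1)*(t + 3)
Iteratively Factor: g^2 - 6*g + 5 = (g - 1)*(g - 5)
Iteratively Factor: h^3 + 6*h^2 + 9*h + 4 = (h + 4)*(h^2 + 2*h + 1) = (h + 1)*(h + 4)*(h + 1)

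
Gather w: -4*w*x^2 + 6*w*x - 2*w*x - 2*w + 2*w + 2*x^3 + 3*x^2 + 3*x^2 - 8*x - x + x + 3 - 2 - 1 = w*(-4*x^2 + 4*x) + 2*x^3 + 6*x^2 - 8*x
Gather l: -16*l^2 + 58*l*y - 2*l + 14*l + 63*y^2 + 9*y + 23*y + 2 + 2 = -16*l^2 + l*(58*y + 12) + 63*y^2 + 32*y + 4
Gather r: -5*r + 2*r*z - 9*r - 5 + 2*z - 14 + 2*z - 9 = r*(2*z - 14) + 4*z - 28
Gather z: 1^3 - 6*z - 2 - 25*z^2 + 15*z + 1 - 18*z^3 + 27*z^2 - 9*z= -18*z^3 + 2*z^2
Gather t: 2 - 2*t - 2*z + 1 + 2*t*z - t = t*(2*z - 3) - 2*z + 3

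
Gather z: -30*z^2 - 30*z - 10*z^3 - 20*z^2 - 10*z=-10*z^3 - 50*z^2 - 40*z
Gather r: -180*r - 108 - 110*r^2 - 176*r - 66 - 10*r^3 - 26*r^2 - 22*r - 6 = -10*r^3 - 136*r^2 - 378*r - 180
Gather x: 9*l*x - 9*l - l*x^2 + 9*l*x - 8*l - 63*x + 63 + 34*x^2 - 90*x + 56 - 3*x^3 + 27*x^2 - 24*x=-17*l - 3*x^3 + x^2*(61 - l) + x*(18*l - 177) + 119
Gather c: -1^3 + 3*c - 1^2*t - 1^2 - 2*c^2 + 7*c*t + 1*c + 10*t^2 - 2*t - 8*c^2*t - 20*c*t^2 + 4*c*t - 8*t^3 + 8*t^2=c^2*(-8*t - 2) + c*(-20*t^2 + 11*t + 4) - 8*t^3 + 18*t^2 - 3*t - 2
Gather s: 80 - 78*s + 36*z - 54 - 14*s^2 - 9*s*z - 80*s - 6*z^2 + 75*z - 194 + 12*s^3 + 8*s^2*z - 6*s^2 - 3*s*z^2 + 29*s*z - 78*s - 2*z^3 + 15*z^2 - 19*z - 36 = 12*s^3 + s^2*(8*z - 20) + s*(-3*z^2 + 20*z - 236) - 2*z^3 + 9*z^2 + 92*z - 204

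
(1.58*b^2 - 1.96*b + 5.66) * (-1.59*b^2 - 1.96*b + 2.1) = -2.5122*b^4 + 0.0196000000000001*b^3 - 1.8398*b^2 - 15.2096*b + 11.886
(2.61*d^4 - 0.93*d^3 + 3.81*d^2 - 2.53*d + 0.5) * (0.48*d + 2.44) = 1.2528*d^5 + 5.922*d^4 - 0.4404*d^3 + 8.082*d^2 - 5.9332*d + 1.22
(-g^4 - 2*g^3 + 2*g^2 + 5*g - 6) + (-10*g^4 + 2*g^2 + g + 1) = -11*g^4 - 2*g^3 + 4*g^2 + 6*g - 5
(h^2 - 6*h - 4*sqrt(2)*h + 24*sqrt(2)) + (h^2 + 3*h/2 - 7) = 2*h^2 - 4*sqrt(2)*h - 9*h/2 - 7 + 24*sqrt(2)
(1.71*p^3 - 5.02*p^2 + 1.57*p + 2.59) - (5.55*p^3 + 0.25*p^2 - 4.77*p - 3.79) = -3.84*p^3 - 5.27*p^2 + 6.34*p + 6.38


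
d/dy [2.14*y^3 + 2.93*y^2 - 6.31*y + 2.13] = 6.42*y^2 + 5.86*y - 6.31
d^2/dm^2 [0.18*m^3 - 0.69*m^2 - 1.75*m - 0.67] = 1.08*m - 1.38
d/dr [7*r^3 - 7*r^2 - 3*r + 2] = 21*r^2 - 14*r - 3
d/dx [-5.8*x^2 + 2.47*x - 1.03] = 2.47 - 11.6*x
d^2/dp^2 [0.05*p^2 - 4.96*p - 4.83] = 0.100000000000000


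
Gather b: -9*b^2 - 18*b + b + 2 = -9*b^2 - 17*b + 2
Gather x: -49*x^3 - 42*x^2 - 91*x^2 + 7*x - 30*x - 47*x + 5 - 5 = -49*x^3 - 133*x^2 - 70*x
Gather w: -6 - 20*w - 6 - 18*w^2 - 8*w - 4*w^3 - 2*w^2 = -4*w^3 - 20*w^2 - 28*w - 12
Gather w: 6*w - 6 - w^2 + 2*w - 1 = -w^2 + 8*w - 7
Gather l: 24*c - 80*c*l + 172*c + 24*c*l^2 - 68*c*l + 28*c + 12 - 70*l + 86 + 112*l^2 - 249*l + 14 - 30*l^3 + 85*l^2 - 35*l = 224*c - 30*l^3 + l^2*(24*c + 197) + l*(-148*c - 354) + 112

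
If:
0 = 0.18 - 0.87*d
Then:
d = 0.21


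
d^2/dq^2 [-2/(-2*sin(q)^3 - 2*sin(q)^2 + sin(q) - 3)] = 2*((sin(q) - 9*sin(3*q) - 8*cos(2*q))*(2*sin(q)^3 + 2*sin(q)^2 - sin(q) + 3)/2 + 2*(6*sin(q)^2 + 4*sin(q) - 1)^2*cos(q)^2)/(2*sin(q)^3 + 2*sin(q)^2 - sin(q) + 3)^3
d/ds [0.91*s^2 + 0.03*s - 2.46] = 1.82*s + 0.03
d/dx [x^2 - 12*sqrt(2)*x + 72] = 2*x - 12*sqrt(2)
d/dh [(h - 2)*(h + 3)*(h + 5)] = 3*h^2 + 12*h - 1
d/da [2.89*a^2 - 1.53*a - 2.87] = 5.78*a - 1.53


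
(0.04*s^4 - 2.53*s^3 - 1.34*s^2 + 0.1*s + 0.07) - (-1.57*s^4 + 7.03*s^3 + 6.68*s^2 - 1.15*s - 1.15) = 1.61*s^4 - 9.56*s^3 - 8.02*s^2 + 1.25*s + 1.22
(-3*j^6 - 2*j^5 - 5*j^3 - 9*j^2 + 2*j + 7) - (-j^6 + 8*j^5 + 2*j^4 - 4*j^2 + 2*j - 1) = -2*j^6 - 10*j^5 - 2*j^4 - 5*j^3 - 5*j^2 + 8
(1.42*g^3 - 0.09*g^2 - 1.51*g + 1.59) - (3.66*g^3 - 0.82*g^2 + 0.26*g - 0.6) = -2.24*g^3 + 0.73*g^2 - 1.77*g + 2.19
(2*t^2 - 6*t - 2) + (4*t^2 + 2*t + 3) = 6*t^2 - 4*t + 1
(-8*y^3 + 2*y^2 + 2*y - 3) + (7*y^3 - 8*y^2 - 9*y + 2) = -y^3 - 6*y^2 - 7*y - 1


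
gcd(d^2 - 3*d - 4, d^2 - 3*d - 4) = d^2 - 3*d - 4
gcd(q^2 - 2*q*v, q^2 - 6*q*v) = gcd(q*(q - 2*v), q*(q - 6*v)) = q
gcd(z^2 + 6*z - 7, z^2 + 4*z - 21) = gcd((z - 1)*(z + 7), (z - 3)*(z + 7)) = z + 7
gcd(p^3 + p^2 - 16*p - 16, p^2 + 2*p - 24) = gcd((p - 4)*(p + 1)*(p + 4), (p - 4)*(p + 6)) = p - 4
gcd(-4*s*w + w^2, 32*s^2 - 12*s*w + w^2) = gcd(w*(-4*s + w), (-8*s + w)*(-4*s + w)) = 4*s - w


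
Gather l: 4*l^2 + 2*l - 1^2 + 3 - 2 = 4*l^2 + 2*l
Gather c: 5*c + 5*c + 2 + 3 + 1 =10*c + 6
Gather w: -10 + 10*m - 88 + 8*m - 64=18*m - 162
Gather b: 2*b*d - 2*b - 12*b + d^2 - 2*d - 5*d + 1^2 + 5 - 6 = b*(2*d - 14) + d^2 - 7*d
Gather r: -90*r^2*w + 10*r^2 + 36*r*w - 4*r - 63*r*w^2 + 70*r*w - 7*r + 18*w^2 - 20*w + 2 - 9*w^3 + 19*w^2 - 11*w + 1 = r^2*(10 - 90*w) + r*(-63*w^2 + 106*w - 11) - 9*w^3 + 37*w^2 - 31*w + 3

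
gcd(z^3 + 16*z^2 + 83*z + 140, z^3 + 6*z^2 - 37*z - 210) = z^2 + 12*z + 35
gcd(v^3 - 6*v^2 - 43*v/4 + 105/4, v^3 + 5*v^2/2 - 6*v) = v - 3/2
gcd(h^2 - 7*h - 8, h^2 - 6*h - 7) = h + 1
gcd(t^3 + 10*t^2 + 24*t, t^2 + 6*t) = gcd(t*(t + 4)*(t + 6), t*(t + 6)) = t^2 + 6*t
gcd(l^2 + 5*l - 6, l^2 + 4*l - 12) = l + 6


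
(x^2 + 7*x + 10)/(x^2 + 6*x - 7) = (x^2 + 7*x + 10)/(x^2 + 6*x - 7)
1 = 1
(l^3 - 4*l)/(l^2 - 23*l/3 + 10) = 3*l*(l^2 - 4)/(3*l^2 - 23*l + 30)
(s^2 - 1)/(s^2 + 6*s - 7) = (s + 1)/(s + 7)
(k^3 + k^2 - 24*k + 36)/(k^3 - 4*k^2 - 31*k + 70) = (k^2 + 3*k - 18)/(k^2 - 2*k - 35)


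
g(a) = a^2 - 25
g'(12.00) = 24.00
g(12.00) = 119.00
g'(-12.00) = -24.00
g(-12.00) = 119.00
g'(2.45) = 4.90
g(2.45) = -19.00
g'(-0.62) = -1.24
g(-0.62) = -24.62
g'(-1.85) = -3.70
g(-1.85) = -21.58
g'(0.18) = 0.36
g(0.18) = -24.97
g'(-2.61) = -5.22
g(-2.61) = -18.19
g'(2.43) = 4.86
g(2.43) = -19.10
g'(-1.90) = -3.80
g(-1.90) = -21.39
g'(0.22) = 0.44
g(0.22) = -24.95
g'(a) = 2*a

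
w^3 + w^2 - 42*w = w*(w - 6)*(w + 7)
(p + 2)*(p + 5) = p^2 + 7*p + 10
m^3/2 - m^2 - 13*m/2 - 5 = (m/2 + 1/2)*(m - 5)*(m + 2)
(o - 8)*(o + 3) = o^2 - 5*o - 24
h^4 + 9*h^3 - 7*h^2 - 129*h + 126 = (h - 3)*(h - 1)*(h + 6)*(h + 7)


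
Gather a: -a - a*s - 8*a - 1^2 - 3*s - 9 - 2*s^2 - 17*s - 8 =a*(-s - 9) - 2*s^2 - 20*s - 18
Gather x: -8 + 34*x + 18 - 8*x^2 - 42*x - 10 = -8*x^2 - 8*x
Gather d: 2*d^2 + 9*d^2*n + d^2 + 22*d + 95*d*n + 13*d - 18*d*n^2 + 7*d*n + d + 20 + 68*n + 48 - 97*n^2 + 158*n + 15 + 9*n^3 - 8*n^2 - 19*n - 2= d^2*(9*n + 3) + d*(-18*n^2 + 102*n + 36) + 9*n^3 - 105*n^2 + 207*n + 81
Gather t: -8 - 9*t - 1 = -9*t - 9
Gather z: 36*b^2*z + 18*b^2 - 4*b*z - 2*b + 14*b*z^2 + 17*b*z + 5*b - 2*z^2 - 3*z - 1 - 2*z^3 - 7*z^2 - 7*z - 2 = 18*b^2 + 3*b - 2*z^3 + z^2*(14*b - 9) + z*(36*b^2 + 13*b - 10) - 3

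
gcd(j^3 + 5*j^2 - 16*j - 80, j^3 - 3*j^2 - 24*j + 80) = j^2 + j - 20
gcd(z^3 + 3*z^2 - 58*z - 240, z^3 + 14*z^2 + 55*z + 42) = z + 6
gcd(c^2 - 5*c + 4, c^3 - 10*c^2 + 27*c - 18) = c - 1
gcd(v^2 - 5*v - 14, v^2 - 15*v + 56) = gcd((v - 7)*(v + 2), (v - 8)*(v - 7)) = v - 7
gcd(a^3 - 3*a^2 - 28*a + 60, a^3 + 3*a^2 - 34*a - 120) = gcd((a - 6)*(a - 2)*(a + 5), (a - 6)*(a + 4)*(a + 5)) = a^2 - a - 30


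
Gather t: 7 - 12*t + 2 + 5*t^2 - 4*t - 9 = 5*t^2 - 16*t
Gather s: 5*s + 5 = 5*s + 5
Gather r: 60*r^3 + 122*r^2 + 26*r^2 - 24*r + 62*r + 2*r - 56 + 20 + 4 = 60*r^3 + 148*r^2 + 40*r - 32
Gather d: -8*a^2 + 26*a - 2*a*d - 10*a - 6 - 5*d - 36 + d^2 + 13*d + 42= -8*a^2 + 16*a + d^2 + d*(8 - 2*a)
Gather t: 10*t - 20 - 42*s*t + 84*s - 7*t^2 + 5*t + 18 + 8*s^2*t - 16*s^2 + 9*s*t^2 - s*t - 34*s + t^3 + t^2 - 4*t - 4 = -16*s^2 + 50*s + t^3 + t^2*(9*s - 6) + t*(8*s^2 - 43*s + 11) - 6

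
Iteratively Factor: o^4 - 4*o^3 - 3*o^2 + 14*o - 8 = (o - 4)*(o^3 - 3*o + 2) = (o - 4)*(o + 2)*(o^2 - 2*o + 1) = (o - 4)*(o - 1)*(o + 2)*(o - 1)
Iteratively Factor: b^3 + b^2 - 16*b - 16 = (b + 4)*(b^2 - 3*b - 4) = (b - 4)*(b + 4)*(b + 1)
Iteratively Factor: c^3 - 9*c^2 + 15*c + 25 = (c + 1)*(c^2 - 10*c + 25) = (c - 5)*(c + 1)*(c - 5)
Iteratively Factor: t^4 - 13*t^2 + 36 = (t - 2)*(t^3 + 2*t^2 - 9*t - 18) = (t - 2)*(t + 2)*(t^2 - 9) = (t - 2)*(t + 2)*(t + 3)*(t - 3)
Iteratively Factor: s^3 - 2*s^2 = (s)*(s^2 - 2*s) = s*(s - 2)*(s)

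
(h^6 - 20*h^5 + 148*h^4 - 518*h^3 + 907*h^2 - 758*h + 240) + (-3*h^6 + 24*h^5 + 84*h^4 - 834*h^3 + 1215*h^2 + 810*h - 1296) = -2*h^6 + 4*h^5 + 232*h^4 - 1352*h^3 + 2122*h^2 + 52*h - 1056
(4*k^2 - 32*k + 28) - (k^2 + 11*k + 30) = 3*k^2 - 43*k - 2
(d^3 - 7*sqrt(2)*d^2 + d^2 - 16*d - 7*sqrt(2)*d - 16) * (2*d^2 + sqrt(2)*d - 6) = 2*d^5 - 13*sqrt(2)*d^4 + 2*d^4 - 52*d^3 - 13*sqrt(2)*d^3 - 52*d^2 + 26*sqrt(2)*d^2 + 26*sqrt(2)*d + 96*d + 96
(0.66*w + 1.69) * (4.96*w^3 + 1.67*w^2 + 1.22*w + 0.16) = 3.2736*w^4 + 9.4846*w^3 + 3.6275*w^2 + 2.1674*w + 0.2704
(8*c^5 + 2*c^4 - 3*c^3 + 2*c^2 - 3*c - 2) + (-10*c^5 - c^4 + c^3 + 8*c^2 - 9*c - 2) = -2*c^5 + c^4 - 2*c^3 + 10*c^2 - 12*c - 4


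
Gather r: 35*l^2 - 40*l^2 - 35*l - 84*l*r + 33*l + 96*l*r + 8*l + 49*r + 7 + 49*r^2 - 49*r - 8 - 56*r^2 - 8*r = -5*l^2 + 6*l - 7*r^2 + r*(12*l - 8) - 1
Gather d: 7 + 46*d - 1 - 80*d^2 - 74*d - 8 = -80*d^2 - 28*d - 2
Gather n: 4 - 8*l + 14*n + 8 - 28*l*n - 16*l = -24*l + n*(14 - 28*l) + 12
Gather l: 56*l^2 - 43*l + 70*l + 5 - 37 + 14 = 56*l^2 + 27*l - 18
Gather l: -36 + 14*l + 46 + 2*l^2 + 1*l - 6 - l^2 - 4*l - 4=l^2 + 11*l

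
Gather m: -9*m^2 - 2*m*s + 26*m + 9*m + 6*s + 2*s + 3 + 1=-9*m^2 + m*(35 - 2*s) + 8*s + 4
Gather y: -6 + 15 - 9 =0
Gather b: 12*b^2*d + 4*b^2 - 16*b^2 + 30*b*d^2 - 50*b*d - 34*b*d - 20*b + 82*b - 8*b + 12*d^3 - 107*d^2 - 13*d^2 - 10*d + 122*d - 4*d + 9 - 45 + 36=b^2*(12*d - 12) + b*(30*d^2 - 84*d + 54) + 12*d^3 - 120*d^2 + 108*d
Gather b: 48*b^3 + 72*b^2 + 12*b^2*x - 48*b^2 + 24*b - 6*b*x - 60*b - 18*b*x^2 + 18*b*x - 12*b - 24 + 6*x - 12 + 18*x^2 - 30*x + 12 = 48*b^3 + b^2*(12*x + 24) + b*(-18*x^2 + 12*x - 48) + 18*x^2 - 24*x - 24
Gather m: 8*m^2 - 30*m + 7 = 8*m^2 - 30*m + 7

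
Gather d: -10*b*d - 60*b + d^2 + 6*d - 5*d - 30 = -60*b + d^2 + d*(1 - 10*b) - 30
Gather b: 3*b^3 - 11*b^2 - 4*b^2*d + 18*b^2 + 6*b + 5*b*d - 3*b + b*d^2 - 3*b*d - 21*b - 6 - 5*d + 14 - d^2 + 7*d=3*b^3 + b^2*(7 - 4*d) + b*(d^2 + 2*d - 18) - d^2 + 2*d + 8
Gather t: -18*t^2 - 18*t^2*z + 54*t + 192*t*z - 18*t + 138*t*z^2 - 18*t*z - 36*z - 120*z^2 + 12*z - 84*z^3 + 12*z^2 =t^2*(-18*z - 18) + t*(138*z^2 + 174*z + 36) - 84*z^3 - 108*z^2 - 24*z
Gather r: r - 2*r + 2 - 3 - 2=-r - 3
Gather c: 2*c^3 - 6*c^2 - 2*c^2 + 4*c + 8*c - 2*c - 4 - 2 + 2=2*c^3 - 8*c^2 + 10*c - 4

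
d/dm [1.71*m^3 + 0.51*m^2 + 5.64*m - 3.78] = 5.13*m^2 + 1.02*m + 5.64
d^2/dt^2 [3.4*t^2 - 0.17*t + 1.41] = 6.80000000000000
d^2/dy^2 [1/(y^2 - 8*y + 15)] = 2*(-y^2 + 8*y + 4*(y - 4)^2 - 15)/(y^2 - 8*y + 15)^3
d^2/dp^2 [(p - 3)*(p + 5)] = 2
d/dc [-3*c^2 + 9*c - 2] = 9 - 6*c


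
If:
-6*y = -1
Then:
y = 1/6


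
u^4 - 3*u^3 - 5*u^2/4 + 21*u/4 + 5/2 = (u - 5/2)*(u - 2)*(u + 1/2)*(u + 1)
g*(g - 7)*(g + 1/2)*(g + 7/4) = g^4 - 19*g^3/4 - 119*g^2/8 - 49*g/8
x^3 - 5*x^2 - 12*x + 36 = (x - 6)*(x - 2)*(x + 3)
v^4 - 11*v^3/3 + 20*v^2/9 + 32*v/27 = v*(v - 8/3)*(v - 4/3)*(v + 1/3)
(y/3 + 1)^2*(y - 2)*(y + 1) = y^4/9 + 5*y^3/9 + y^2/9 - 7*y/3 - 2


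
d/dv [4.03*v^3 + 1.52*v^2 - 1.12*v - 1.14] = 12.09*v^2 + 3.04*v - 1.12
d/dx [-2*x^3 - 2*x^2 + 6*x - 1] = -6*x^2 - 4*x + 6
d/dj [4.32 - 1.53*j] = -1.53000000000000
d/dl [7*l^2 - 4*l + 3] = 14*l - 4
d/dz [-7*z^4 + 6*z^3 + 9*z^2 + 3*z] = -28*z^3 + 18*z^2 + 18*z + 3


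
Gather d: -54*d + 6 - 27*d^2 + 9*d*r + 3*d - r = -27*d^2 + d*(9*r - 51) - r + 6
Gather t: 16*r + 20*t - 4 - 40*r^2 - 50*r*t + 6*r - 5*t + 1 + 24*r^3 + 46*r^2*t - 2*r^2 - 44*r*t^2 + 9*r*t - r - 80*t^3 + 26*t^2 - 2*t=24*r^3 - 42*r^2 + 21*r - 80*t^3 + t^2*(26 - 44*r) + t*(46*r^2 - 41*r + 13) - 3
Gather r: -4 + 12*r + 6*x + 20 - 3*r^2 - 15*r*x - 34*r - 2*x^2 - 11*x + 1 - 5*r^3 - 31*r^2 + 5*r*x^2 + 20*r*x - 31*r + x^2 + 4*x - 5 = -5*r^3 - 34*r^2 + r*(5*x^2 + 5*x - 53) - x^2 - x + 12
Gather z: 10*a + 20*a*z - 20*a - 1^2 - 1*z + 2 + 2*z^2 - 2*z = -10*a + 2*z^2 + z*(20*a - 3) + 1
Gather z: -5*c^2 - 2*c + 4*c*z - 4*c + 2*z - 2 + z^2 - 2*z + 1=-5*c^2 + 4*c*z - 6*c + z^2 - 1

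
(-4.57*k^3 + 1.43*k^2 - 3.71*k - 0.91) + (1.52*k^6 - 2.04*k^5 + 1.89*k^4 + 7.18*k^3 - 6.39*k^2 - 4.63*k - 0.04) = 1.52*k^6 - 2.04*k^5 + 1.89*k^4 + 2.61*k^3 - 4.96*k^2 - 8.34*k - 0.95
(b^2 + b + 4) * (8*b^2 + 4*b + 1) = 8*b^4 + 12*b^3 + 37*b^2 + 17*b + 4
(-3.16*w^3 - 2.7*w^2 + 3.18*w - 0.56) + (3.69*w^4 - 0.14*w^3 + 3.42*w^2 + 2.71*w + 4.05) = 3.69*w^4 - 3.3*w^3 + 0.72*w^2 + 5.89*w + 3.49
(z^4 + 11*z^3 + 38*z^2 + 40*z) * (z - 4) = z^5 + 7*z^4 - 6*z^3 - 112*z^2 - 160*z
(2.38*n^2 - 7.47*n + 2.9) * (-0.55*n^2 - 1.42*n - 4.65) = -1.309*n^4 + 0.728900000000001*n^3 - 2.0546*n^2 + 30.6175*n - 13.485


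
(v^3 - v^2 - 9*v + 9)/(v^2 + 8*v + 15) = (v^2 - 4*v + 3)/(v + 5)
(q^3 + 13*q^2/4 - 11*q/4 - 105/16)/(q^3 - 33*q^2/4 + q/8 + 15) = (q + 7/2)/(q - 8)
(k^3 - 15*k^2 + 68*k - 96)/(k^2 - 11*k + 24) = k - 4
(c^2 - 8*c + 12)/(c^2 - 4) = (c - 6)/(c + 2)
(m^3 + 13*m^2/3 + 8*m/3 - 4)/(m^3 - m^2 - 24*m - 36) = (m - 2/3)/(m - 6)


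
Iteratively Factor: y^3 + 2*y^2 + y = (y)*(y^2 + 2*y + 1) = y*(y + 1)*(y + 1)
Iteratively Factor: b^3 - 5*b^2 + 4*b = (b - 1)*(b^2 - 4*b) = (b - 4)*(b - 1)*(b)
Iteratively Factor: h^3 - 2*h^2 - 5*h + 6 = (h - 1)*(h^2 - h - 6) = (h - 1)*(h + 2)*(h - 3)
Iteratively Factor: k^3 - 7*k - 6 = (k - 3)*(k^2 + 3*k + 2) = (k - 3)*(k + 2)*(k + 1)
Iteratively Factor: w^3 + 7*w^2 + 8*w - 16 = (w + 4)*(w^2 + 3*w - 4) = (w + 4)^2*(w - 1)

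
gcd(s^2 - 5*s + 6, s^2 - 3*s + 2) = s - 2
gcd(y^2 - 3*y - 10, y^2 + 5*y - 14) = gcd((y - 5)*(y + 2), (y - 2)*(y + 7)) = 1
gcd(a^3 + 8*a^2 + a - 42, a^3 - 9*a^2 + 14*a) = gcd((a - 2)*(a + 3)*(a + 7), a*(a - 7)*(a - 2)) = a - 2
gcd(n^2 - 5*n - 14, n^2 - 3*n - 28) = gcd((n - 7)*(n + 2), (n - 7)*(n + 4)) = n - 7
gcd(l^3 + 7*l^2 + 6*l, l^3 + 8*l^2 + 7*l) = l^2 + l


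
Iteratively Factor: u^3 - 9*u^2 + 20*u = (u - 4)*(u^2 - 5*u) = (u - 5)*(u - 4)*(u)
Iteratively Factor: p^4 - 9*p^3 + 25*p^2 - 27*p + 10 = (p - 1)*(p^3 - 8*p^2 + 17*p - 10) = (p - 1)^2*(p^2 - 7*p + 10) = (p - 5)*(p - 1)^2*(p - 2)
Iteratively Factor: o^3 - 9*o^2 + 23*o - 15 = (o - 1)*(o^2 - 8*o + 15) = (o - 3)*(o - 1)*(o - 5)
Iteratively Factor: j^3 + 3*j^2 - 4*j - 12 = (j + 3)*(j^2 - 4) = (j - 2)*(j + 3)*(j + 2)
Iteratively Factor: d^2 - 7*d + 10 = (d - 2)*(d - 5)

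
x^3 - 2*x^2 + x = x*(x - 1)^2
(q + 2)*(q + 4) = q^2 + 6*q + 8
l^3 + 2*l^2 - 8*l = l*(l - 2)*(l + 4)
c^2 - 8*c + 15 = (c - 5)*(c - 3)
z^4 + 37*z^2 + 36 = (z - 6*I)*(z - I)*(z + I)*(z + 6*I)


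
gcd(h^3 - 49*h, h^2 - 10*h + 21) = h - 7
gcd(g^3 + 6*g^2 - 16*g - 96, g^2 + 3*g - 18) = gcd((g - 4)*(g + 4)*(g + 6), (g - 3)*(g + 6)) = g + 6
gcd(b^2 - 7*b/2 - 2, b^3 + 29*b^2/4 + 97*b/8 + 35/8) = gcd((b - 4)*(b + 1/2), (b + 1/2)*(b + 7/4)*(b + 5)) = b + 1/2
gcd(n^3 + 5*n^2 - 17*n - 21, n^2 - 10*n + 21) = n - 3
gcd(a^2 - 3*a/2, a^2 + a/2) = a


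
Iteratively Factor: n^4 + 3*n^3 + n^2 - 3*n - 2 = (n - 1)*(n^3 + 4*n^2 + 5*n + 2) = (n - 1)*(n + 1)*(n^2 + 3*n + 2) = (n - 1)*(n + 1)^2*(n + 2)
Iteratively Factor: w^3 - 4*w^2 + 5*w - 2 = (w - 2)*(w^2 - 2*w + 1) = (w - 2)*(w - 1)*(w - 1)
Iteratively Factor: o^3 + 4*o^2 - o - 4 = (o - 1)*(o^2 + 5*o + 4) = (o - 1)*(o + 4)*(o + 1)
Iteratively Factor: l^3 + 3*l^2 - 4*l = (l - 1)*(l^2 + 4*l) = (l - 1)*(l + 4)*(l)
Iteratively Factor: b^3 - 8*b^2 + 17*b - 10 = (b - 2)*(b^2 - 6*b + 5) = (b - 5)*(b - 2)*(b - 1)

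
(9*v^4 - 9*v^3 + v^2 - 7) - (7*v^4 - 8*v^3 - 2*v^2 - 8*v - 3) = 2*v^4 - v^3 + 3*v^2 + 8*v - 4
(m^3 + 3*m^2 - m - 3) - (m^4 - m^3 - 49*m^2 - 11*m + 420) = -m^4 + 2*m^3 + 52*m^2 + 10*m - 423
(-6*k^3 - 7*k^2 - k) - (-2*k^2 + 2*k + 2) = -6*k^3 - 5*k^2 - 3*k - 2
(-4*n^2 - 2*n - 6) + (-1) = -4*n^2 - 2*n - 7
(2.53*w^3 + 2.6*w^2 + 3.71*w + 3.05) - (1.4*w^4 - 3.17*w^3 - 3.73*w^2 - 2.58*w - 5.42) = -1.4*w^4 + 5.7*w^3 + 6.33*w^2 + 6.29*w + 8.47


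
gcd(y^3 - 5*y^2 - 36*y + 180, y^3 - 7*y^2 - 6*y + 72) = y - 6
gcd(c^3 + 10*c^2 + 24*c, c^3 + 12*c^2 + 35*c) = c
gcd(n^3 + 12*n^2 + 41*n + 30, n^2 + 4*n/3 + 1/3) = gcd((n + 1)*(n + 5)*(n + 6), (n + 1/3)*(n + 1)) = n + 1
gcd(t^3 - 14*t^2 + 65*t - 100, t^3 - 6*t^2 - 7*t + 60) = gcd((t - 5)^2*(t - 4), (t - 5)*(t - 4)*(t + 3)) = t^2 - 9*t + 20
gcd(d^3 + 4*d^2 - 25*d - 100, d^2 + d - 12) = d + 4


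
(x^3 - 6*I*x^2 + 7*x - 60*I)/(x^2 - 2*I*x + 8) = (x^2 - 2*I*x + 15)/(x + 2*I)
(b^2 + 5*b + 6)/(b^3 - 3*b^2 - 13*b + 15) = (b + 2)/(b^2 - 6*b + 5)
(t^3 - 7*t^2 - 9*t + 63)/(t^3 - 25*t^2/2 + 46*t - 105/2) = 2*(t + 3)/(2*t - 5)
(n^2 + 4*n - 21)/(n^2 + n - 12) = (n + 7)/(n + 4)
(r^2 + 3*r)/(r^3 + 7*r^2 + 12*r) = 1/(r + 4)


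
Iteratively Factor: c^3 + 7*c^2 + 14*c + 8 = (c + 2)*(c^2 + 5*c + 4) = (c + 2)*(c + 4)*(c + 1)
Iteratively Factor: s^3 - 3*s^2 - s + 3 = (s - 3)*(s^2 - 1) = (s - 3)*(s + 1)*(s - 1)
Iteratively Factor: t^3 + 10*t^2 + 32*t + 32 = (t + 4)*(t^2 + 6*t + 8) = (t + 2)*(t + 4)*(t + 4)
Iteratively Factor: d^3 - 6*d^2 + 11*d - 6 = (d - 3)*(d^2 - 3*d + 2) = (d - 3)*(d - 1)*(d - 2)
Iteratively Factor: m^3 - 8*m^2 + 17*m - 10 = (m - 5)*(m^2 - 3*m + 2) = (m - 5)*(m - 1)*(m - 2)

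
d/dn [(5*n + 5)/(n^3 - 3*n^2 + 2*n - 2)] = 10*(-n^3 + 3*n - 2)/(n^6 - 6*n^5 + 13*n^4 - 16*n^3 + 16*n^2 - 8*n + 4)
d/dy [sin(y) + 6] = cos(y)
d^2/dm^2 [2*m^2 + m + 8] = 4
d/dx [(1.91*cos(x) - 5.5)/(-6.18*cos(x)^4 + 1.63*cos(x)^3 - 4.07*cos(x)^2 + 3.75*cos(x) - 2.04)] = (-35.4114*cos(x)^4 + 142.1866*cos(x)^3 - 34.6687*cos(x)^2 + 44.77*cos(x) - 16.7286)*sin(x)/(38.1924*cos(x)^8 - 20.1468*cos(x)^7 + 52.9621*cos(x)^6 - 59.6182*cos(x)^5 + 54.0043*cos(x)^4 - 37.1754*cos(x)^3 + 30.6681*cos(x)^2 - 15.3*cos(x) + 4.1616)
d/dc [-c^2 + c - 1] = 1 - 2*c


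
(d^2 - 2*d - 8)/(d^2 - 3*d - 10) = (d - 4)/(d - 5)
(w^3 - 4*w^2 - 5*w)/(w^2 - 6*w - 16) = w*(-w^2 + 4*w + 5)/(-w^2 + 6*w + 16)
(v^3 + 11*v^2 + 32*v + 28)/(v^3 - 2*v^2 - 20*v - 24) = (v + 7)/(v - 6)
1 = 1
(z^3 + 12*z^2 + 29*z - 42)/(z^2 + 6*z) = z + 6 - 7/z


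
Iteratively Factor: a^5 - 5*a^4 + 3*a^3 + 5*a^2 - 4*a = (a)*(a^4 - 5*a^3 + 3*a^2 + 5*a - 4) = a*(a - 1)*(a^3 - 4*a^2 - a + 4) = a*(a - 4)*(a - 1)*(a^2 - 1) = a*(a - 4)*(a - 1)^2*(a + 1)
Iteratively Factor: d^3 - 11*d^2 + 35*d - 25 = (d - 5)*(d^2 - 6*d + 5) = (d - 5)^2*(d - 1)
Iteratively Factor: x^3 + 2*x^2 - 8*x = (x - 2)*(x^2 + 4*x) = x*(x - 2)*(x + 4)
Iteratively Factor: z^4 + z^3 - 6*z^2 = (z + 3)*(z^3 - 2*z^2) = (z - 2)*(z + 3)*(z^2) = z*(z - 2)*(z + 3)*(z)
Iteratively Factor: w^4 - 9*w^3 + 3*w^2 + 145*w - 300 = (w + 4)*(w^3 - 13*w^2 + 55*w - 75) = (w - 3)*(w + 4)*(w^2 - 10*w + 25) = (w - 5)*(w - 3)*(w + 4)*(w - 5)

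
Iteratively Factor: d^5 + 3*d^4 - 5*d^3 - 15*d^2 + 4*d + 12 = (d + 3)*(d^4 - 5*d^2 + 4) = (d - 2)*(d + 3)*(d^3 + 2*d^2 - d - 2) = (d - 2)*(d + 2)*(d + 3)*(d^2 - 1) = (d - 2)*(d - 1)*(d + 2)*(d + 3)*(d + 1)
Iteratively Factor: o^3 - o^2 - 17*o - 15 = (o - 5)*(o^2 + 4*o + 3) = (o - 5)*(o + 1)*(o + 3)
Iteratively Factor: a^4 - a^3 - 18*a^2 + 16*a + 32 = (a - 4)*(a^3 + 3*a^2 - 6*a - 8) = (a - 4)*(a - 2)*(a^2 + 5*a + 4) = (a - 4)*(a - 2)*(a + 1)*(a + 4)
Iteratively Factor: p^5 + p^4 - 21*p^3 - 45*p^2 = (p - 5)*(p^4 + 6*p^3 + 9*p^2) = (p - 5)*(p + 3)*(p^3 + 3*p^2) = p*(p - 5)*(p + 3)*(p^2 + 3*p) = p^2*(p - 5)*(p + 3)*(p + 3)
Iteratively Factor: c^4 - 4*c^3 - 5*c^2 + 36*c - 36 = (c + 3)*(c^3 - 7*c^2 + 16*c - 12) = (c - 3)*(c + 3)*(c^2 - 4*c + 4) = (c - 3)*(c - 2)*(c + 3)*(c - 2)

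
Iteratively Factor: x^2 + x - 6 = (x - 2)*(x + 3)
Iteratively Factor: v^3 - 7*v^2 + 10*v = (v - 5)*(v^2 - 2*v) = v*(v - 5)*(v - 2)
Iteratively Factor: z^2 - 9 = (z + 3)*(z - 3)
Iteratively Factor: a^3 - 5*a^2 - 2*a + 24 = (a - 4)*(a^2 - a - 6) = (a - 4)*(a - 3)*(a + 2)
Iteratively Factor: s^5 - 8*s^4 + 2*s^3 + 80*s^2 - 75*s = (s - 1)*(s^4 - 7*s^3 - 5*s^2 + 75*s) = (s - 1)*(s + 3)*(s^3 - 10*s^2 + 25*s) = s*(s - 1)*(s + 3)*(s^2 - 10*s + 25) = s*(s - 5)*(s - 1)*(s + 3)*(s - 5)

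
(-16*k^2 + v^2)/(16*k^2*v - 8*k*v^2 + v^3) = (4*k + v)/(v*(-4*k + v))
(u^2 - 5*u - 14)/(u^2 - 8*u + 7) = (u + 2)/(u - 1)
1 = 1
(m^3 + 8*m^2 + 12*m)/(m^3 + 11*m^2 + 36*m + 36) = m/(m + 3)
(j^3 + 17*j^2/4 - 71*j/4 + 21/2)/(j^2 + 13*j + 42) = (4*j^2 - 11*j + 6)/(4*(j + 6))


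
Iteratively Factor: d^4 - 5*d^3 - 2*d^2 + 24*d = (d - 3)*(d^3 - 2*d^2 - 8*d) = d*(d - 3)*(d^2 - 2*d - 8) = d*(d - 3)*(d + 2)*(d - 4)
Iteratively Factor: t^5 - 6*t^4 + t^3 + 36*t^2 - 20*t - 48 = (t - 4)*(t^4 - 2*t^3 - 7*t^2 + 8*t + 12) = (t - 4)*(t + 2)*(t^3 - 4*t^2 + t + 6) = (t - 4)*(t - 3)*(t + 2)*(t^2 - t - 2) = (t - 4)*(t - 3)*(t + 1)*(t + 2)*(t - 2)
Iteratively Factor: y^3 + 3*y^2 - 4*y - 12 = (y + 3)*(y^2 - 4) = (y + 2)*(y + 3)*(y - 2)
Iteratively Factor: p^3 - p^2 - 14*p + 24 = (p + 4)*(p^2 - 5*p + 6) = (p - 2)*(p + 4)*(p - 3)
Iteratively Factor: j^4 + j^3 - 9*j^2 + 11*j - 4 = (j + 4)*(j^3 - 3*j^2 + 3*j - 1) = (j - 1)*(j + 4)*(j^2 - 2*j + 1) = (j - 1)^2*(j + 4)*(j - 1)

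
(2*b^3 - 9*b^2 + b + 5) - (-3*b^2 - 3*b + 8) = 2*b^3 - 6*b^2 + 4*b - 3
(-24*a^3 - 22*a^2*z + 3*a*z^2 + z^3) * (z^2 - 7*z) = -24*a^3*z^2 + 168*a^3*z - 22*a^2*z^3 + 154*a^2*z^2 + 3*a*z^4 - 21*a*z^3 + z^5 - 7*z^4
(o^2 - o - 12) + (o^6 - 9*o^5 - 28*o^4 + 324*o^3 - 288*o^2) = o^6 - 9*o^5 - 28*o^4 + 324*o^3 - 287*o^2 - o - 12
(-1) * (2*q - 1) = 1 - 2*q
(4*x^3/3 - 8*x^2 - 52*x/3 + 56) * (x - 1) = 4*x^4/3 - 28*x^3/3 - 28*x^2/3 + 220*x/3 - 56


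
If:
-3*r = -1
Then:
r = 1/3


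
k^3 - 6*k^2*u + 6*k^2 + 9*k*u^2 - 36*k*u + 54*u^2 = (k + 6)*(k - 3*u)^2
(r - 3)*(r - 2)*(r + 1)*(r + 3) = r^4 - r^3 - 11*r^2 + 9*r + 18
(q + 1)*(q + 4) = q^2 + 5*q + 4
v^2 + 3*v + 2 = (v + 1)*(v + 2)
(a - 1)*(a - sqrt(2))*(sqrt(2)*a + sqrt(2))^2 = 2*a^4 - 2*sqrt(2)*a^3 + 2*a^3 - 2*sqrt(2)*a^2 - 2*a^2 - 2*a + 2*sqrt(2)*a + 2*sqrt(2)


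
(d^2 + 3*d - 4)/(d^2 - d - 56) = (-d^2 - 3*d + 4)/(-d^2 + d + 56)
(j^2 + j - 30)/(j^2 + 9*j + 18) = (j - 5)/(j + 3)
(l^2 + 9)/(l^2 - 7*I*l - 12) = (l + 3*I)/(l - 4*I)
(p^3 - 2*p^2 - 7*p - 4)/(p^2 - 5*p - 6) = (p^2 - 3*p - 4)/(p - 6)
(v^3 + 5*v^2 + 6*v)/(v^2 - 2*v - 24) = v*(v^2 + 5*v + 6)/(v^2 - 2*v - 24)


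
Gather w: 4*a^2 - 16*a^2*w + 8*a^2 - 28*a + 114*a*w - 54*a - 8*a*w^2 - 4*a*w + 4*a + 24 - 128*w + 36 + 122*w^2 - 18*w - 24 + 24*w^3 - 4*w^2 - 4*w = 12*a^2 - 78*a + 24*w^3 + w^2*(118 - 8*a) + w*(-16*a^2 + 110*a - 150) + 36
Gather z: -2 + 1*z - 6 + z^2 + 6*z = z^2 + 7*z - 8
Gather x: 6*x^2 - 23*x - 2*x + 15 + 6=6*x^2 - 25*x + 21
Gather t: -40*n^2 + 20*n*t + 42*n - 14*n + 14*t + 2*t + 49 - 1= -40*n^2 + 28*n + t*(20*n + 16) + 48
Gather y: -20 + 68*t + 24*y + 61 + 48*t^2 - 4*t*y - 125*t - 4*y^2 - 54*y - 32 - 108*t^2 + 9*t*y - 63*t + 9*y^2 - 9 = -60*t^2 - 120*t + 5*y^2 + y*(5*t - 30)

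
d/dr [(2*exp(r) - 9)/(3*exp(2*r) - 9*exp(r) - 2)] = (-6*exp(2*r) + 54*exp(r) - 85)*exp(r)/(9*exp(4*r) - 54*exp(3*r) + 69*exp(2*r) + 36*exp(r) + 4)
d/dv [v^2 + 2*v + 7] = 2*v + 2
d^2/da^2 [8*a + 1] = 0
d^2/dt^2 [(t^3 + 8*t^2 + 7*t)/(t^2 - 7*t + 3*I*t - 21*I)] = (t^3*(206 - 90*I) + t^2*(378 + 1890*I) + t*(-2646 + 882*I) - 7938 - 2058*I)/(t^6 + t^5*(-21 + 9*I) + t^4*(120 - 189*I) + t^3*(224 + 1296*I) + t^2*(-3969 - 2520*I) + t*(9261 - 3969*I) + 9261*I)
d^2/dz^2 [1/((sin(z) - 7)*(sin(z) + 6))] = (-4*sin(z)^4 + 3*sin(z)^3 - 163*sin(z)^2 + 36*sin(z) + 86)/((sin(z) - 7)^3*(sin(z) + 6)^3)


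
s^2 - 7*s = s*(s - 7)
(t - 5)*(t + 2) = t^2 - 3*t - 10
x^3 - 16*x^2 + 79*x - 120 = (x - 8)*(x - 5)*(x - 3)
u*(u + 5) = u^2 + 5*u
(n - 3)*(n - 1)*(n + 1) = n^3 - 3*n^2 - n + 3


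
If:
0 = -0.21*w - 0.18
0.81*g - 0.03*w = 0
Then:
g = -0.03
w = -0.86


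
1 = 1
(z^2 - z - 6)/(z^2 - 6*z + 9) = (z + 2)/(z - 3)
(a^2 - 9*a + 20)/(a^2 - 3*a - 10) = (a - 4)/(a + 2)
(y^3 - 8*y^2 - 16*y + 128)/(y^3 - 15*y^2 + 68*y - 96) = (y + 4)/(y - 3)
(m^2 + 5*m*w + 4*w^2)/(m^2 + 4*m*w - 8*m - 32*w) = (m + w)/(m - 8)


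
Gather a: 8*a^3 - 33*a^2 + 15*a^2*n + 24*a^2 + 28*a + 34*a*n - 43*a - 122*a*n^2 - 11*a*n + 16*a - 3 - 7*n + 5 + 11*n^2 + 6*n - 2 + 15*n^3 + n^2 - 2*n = 8*a^3 + a^2*(15*n - 9) + a*(-122*n^2 + 23*n + 1) + 15*n^3 + 12*n^2 - 3*n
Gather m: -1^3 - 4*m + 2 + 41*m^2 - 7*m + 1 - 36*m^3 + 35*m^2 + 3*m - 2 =-36*m^3 + 76*m^2 - 8*m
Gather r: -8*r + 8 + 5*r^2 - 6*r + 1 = 5*r^2 - 14*r + 9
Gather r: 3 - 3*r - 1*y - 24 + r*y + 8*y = r*(y - 3) + 7*y - 21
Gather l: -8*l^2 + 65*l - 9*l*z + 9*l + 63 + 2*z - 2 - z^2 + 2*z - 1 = -8*l^2 + l*(74 - 9*z) - z^2 + 4*z + 60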